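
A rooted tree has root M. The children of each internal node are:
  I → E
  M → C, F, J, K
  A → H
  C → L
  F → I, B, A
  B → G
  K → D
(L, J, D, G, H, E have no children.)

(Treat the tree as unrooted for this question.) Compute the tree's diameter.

5

Starting from D, a farthest node is H at distance 5.
One longest path: D – K – M – F – A – H.
So the diameter is 5.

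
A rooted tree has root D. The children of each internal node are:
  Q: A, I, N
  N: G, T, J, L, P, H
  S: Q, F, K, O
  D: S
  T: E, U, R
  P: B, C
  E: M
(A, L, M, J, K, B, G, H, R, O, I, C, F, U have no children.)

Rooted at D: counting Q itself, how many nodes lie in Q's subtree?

Descendants of Q (including itself): Q, N, I, A, T, J, P, H, G, L, R, U, E, C, B, M. That's 16.

16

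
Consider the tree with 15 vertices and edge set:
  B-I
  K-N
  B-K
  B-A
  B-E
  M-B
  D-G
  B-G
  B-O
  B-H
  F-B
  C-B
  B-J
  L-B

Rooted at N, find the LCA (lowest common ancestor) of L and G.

Path L→root: L B K N; path G→root: G B K N.
First common node: B.

B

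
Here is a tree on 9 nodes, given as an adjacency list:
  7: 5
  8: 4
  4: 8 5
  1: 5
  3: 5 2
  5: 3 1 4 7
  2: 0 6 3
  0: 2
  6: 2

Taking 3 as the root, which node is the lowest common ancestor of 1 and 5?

5

Ancestors of 1 (toward the root): 1, 5, 3.
Ancestors of 5: 5, 3.
The deepest node appearing in both lists is 5.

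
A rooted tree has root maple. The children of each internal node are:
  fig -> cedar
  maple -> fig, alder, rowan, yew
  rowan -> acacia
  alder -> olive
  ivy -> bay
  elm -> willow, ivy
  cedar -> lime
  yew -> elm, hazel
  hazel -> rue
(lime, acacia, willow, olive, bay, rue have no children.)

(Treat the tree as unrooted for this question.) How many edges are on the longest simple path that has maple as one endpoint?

Distances from maple peak at 4, attained at bay.
maple – yew – elm – ivy – bay

4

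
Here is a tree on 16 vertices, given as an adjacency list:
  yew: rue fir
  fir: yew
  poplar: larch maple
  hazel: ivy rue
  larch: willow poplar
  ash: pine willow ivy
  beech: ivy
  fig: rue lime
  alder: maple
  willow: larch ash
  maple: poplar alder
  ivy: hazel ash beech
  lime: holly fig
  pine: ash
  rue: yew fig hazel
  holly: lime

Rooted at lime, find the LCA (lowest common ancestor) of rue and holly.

lime

Ancestors of rue (toward the root): rue, fig, lime.
Ancestors of holly: holly, lime.
The deepest node appearing in both lists is lime.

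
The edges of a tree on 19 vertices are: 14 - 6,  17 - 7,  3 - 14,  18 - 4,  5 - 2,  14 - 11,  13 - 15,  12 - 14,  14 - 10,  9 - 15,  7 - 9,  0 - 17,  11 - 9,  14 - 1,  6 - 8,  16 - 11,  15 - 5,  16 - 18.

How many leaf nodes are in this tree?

Exactly 9 nodes have a single neighbour: 0, 1, 2, 3, 4, 8, 10, 12, 13.

9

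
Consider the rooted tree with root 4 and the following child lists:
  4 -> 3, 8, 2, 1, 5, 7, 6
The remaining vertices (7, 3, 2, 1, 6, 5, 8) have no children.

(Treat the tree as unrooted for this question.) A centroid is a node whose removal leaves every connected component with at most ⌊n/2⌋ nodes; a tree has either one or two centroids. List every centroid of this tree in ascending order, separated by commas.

4

If 4 is removed the pieces have sizes 1, 1, 1, 1, 1, 1, 1, all ≤ ⌊8/2⌋ = 4.
Every other node leaves some component of size > 4, so the centroid is unique.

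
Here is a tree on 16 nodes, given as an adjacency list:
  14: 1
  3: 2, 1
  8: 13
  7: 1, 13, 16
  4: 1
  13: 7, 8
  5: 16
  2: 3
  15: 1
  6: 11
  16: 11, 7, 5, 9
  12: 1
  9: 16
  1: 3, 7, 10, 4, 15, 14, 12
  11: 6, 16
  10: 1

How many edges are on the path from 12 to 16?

3

The path is 12–1–7–16, which has 3 edges.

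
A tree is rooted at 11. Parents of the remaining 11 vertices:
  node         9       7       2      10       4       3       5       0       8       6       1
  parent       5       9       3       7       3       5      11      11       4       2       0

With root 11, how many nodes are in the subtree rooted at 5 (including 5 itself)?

9

5's subtree: {5, 3, 9, 2, 4, 7, 6, 8, 10}, size 9.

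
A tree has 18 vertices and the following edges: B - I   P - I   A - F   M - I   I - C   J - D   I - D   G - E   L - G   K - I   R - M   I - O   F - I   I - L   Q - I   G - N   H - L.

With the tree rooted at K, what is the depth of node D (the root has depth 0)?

2

Path from K to D: K – I – D, which has 2 edges.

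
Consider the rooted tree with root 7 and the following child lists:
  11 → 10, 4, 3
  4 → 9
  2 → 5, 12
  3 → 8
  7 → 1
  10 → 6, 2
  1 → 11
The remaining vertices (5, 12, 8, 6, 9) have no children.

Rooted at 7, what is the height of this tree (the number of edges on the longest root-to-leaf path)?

5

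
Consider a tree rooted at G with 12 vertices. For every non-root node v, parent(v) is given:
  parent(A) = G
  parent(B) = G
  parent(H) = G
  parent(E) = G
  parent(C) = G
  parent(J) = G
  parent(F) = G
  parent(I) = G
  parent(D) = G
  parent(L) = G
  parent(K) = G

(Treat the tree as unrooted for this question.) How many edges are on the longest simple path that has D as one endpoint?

2

A farthest node from D is C (B, H, J, E, L, A, F, K, I also at distance 2).
The path D–G–C has 2 edges.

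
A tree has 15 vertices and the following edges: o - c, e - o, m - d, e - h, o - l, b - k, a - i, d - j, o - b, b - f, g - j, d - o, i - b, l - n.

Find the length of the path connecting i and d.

3

i–b–o–d: 3 edges.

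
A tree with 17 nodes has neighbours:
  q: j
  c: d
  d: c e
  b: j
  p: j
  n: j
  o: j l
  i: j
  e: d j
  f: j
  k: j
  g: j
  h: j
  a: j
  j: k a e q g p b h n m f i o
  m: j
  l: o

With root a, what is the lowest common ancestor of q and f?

j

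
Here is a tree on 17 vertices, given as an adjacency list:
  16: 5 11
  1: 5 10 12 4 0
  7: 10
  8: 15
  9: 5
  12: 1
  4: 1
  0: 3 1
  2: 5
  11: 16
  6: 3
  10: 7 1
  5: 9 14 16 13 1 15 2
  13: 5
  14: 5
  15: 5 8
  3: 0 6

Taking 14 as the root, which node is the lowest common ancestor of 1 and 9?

5

Ancestors of 1 (toward the root): 1, 5, 14.
Ancestors of 9: 9, 5, 14.
The deepest node appearing in both lists is 5.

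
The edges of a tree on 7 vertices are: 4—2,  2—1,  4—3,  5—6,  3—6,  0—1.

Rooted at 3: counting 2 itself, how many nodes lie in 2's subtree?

3

The subtree rooted at 2 contains: 2, 1, 0 — 3 nodes.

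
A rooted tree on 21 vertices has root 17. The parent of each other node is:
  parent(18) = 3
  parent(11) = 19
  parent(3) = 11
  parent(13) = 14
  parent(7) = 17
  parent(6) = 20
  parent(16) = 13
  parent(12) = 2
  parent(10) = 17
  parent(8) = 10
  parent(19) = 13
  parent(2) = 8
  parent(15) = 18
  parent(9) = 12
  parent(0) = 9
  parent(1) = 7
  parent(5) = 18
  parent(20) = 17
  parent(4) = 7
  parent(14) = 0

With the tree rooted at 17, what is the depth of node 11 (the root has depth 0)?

10

Climbing from 11 to the root: 11 → 19 → 13 → 14 → 0 → 9 → 12 → 2 → 8 → 10 → 17. That's 10 steps.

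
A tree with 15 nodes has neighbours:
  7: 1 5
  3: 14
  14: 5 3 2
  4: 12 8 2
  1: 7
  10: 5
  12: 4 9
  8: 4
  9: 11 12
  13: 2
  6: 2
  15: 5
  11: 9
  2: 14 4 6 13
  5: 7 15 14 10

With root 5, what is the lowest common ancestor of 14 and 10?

5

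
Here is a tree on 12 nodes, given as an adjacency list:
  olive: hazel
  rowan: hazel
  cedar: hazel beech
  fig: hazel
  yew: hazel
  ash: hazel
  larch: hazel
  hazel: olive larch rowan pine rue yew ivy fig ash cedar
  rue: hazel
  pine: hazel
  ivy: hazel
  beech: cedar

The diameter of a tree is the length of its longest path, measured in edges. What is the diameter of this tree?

3

Starting from beech, a farthest node is ash at distance 3.
One longest path: beech – cedar – hazel – ash.
So the diameter is 3.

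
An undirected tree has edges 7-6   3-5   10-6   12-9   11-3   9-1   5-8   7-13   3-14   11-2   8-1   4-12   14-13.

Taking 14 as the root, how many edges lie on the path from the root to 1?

4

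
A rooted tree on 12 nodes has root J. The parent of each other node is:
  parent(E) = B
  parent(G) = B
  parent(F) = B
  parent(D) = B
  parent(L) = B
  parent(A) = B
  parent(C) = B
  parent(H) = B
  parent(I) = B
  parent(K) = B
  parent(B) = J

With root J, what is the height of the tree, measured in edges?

2

A deepest node is A, reached by J – B – A.
That path has 2 edges, so the height is 2.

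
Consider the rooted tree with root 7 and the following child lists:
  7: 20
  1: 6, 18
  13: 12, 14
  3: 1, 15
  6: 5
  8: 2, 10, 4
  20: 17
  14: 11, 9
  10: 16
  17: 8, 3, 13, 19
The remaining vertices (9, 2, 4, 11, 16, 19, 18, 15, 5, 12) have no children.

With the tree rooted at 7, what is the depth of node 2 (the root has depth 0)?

4

7 → 20 → 17 → 8 → 2 — 4 edges.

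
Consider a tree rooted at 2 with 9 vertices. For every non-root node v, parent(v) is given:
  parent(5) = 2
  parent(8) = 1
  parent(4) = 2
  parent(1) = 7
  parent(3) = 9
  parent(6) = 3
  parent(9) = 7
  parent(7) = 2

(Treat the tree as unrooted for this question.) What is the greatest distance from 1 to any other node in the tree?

Distances from 1 peak at 4, attained at 6.
1 – 7 – 9 – 3 – 6

4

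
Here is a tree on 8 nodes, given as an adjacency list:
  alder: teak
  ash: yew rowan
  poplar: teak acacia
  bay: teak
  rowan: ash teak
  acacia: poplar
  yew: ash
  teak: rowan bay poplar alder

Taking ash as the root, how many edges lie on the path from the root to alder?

ash → rowan → teak → alder — 3 edges.

3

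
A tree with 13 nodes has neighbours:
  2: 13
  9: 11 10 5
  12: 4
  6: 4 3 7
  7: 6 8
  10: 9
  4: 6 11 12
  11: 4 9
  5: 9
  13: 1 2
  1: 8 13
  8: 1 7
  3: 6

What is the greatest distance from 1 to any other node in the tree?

Distances from 1 peak at 7, attained at 5 (10 also at distance 7).
1–8–7–6–4–11–9–5

7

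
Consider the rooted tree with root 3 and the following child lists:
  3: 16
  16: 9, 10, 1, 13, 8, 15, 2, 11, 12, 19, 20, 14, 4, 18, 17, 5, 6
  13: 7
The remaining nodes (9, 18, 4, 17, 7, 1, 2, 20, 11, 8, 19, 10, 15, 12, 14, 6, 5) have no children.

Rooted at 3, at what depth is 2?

Climbing from 2 to the root: 2 – 16 – 3. That's 2 steps.

2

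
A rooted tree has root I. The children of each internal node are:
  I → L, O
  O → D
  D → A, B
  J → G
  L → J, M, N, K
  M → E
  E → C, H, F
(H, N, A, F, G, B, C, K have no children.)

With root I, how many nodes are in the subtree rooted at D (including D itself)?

D's subtree: {D, B, A}, size 3.

3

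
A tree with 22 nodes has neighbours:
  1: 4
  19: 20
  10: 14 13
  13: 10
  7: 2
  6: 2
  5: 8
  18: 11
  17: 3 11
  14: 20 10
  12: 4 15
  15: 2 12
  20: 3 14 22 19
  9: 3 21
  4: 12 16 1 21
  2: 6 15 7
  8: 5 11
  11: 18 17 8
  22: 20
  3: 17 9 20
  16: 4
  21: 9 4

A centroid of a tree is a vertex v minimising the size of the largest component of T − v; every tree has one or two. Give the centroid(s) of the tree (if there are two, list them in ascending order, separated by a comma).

If 3 is removed the pieces have sizes 10, 6, 5, all ≤ ⌊22/2⌋ = 11.
No neighbour of 3 does as well, so 3 is the unique centroid.

3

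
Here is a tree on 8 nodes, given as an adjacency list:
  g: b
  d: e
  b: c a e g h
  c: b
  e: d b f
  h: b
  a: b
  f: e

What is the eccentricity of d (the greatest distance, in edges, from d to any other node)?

3

The node farthest from d is a (h, c, g also at distance 3), via d-e-b-a — 3 edges.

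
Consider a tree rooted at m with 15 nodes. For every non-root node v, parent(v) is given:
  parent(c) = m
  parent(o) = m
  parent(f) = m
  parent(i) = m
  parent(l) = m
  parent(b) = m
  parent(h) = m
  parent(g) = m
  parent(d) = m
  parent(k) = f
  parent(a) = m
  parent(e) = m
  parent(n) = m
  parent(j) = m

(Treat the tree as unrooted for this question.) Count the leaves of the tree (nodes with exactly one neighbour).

Exactly 13 nodes have a single neighbour: a, b, c, d, e, g, h, i, j, k, l, n, o.

13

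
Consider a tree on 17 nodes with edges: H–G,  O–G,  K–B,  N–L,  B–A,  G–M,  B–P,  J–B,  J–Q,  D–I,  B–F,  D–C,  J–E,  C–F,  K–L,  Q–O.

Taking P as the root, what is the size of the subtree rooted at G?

The subtree rooted at G contains: G, M, H — 3 nodes.

3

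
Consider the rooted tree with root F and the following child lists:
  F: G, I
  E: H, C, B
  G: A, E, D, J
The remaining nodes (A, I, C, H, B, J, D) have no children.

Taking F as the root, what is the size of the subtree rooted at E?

4

Descendants of E (including itself): E, H, C, B. That's 4.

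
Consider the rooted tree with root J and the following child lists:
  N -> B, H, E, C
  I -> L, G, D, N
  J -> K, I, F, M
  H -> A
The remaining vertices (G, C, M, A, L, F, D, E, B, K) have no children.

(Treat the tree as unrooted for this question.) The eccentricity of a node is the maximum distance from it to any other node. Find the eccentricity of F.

5

The node farthest from F is A, via F – J – I – N – H – A — 5 edges.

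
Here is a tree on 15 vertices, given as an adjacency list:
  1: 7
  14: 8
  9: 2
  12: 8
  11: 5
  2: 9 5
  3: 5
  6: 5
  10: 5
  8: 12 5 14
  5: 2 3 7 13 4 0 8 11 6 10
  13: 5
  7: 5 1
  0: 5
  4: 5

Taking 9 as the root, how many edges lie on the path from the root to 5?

2

9–2–5 — 2 edges.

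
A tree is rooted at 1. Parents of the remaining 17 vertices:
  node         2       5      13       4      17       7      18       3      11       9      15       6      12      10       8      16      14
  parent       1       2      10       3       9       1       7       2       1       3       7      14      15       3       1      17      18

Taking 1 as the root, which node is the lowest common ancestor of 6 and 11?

1

Path 6→root: 6 14 18 7 1; path 11→root: 11 1.
First common node: 1.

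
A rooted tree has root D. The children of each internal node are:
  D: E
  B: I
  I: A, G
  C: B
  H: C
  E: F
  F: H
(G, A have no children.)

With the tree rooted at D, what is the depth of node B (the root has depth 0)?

5

D–E–F–H–C–B — 5 edges.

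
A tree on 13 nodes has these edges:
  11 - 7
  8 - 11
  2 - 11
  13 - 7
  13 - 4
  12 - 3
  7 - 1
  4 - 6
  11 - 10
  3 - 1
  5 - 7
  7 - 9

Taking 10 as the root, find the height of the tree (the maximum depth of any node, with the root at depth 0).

The longest root-to-leaf path is 10–11–7–1–3–12 (5 edges).

5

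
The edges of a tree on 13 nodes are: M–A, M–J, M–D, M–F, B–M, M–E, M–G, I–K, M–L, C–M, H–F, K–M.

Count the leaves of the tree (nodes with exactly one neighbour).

10

Degree-1 nodes: A, B, C, D, E, G, H, I, J, L — 10 of them.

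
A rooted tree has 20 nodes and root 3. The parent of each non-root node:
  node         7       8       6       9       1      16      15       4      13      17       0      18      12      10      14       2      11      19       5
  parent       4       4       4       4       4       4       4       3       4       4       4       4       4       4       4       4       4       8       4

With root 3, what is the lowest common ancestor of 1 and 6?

Ancestors of 1 (toward the root): 1, 4, 3.
Ancestors of 6: 6, 4, 3.
The deepest node appearing in both lists is 4.

4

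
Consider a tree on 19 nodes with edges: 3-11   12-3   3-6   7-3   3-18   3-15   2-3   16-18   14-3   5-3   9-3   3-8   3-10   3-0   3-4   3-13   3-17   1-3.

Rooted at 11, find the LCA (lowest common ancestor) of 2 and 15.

3

Path 2→root: 2 3 11; path 15→root: 15 3 11.
First common node: 3.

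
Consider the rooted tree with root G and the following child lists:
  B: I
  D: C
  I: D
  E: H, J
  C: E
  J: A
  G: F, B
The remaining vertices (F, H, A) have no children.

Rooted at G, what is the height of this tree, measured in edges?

The longest root-to-leaf path is G–B–I–D–C–E–J–A (7 edges).

7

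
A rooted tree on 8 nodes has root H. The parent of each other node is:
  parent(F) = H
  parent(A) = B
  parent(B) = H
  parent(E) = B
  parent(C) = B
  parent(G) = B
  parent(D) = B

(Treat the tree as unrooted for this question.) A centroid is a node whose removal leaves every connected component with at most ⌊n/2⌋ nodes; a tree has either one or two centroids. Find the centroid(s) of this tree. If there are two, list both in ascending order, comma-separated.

B

Removing B splits the tree into components of sizes 2, 1, 1, 1, 1, 1; the largest is 2 ≤ ⌊8/2⌋ = 4.
Every other node leaves some component of size > 4, so the centroid is unique.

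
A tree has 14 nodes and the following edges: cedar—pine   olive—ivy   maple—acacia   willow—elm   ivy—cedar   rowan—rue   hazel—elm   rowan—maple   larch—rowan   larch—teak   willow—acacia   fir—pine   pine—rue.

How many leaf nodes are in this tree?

4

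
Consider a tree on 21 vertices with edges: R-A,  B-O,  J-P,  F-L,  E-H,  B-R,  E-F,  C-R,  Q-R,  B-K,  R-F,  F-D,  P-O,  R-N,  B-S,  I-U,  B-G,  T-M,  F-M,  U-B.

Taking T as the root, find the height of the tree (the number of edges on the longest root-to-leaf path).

7

The longest root-to-leaf path is T – M – F – R – B – O – P – J (7 edges).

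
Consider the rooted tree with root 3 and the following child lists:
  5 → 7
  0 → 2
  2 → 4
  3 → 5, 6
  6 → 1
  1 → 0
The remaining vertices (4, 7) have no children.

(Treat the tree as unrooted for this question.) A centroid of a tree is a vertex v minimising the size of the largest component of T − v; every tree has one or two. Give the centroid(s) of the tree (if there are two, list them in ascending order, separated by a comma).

Removing 1 splits the tree into components of sizes 4, 3; the largest is 4 ≤ ⌊8/2⌋ = 4.
6 is adjacent to 1 and is also a centroid (the largest component after removing it is likewise 4).

1, 6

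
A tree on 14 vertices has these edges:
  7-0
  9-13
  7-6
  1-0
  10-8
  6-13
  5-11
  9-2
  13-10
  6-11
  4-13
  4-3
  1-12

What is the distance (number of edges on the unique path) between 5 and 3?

The path is 5–11–6–13–4–3, which has 5 edges.

5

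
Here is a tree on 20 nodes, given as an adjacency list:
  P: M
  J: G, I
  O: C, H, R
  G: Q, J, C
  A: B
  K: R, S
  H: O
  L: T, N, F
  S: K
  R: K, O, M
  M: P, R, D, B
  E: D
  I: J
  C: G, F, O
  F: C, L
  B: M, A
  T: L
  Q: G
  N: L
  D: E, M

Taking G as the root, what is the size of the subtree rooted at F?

Descendants of F (including itself): F, L, T, N. That's 4.

4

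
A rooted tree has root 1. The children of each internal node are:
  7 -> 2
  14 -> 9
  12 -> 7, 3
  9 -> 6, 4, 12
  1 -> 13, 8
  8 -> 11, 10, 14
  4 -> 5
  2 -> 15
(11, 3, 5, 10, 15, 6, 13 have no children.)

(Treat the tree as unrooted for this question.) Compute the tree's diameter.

8

Starting from 15, a farthest node is 13 at distance 8.
One longest path: 15 - 2 - 7 - 12 - 9 - 14 - 8 - 1 - 13.
So the diameter is 8.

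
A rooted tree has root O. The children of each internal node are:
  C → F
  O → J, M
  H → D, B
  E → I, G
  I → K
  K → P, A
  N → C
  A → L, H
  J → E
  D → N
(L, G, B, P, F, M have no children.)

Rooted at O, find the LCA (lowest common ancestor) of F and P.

Ancestors of F (toward the root): F, C, N, D, H, A, K, I, E, J, O.
Ancestors of P: P, K, I, E, J, O.
The deepest node appearing in both lists is K.

K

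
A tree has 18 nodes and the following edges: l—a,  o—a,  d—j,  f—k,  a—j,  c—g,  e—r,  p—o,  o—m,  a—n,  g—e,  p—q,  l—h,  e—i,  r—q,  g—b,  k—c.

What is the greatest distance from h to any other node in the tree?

The node farthest from h is f, via h-l-a-o-p-q-r-e-g-c-k-f — 11 edges.

11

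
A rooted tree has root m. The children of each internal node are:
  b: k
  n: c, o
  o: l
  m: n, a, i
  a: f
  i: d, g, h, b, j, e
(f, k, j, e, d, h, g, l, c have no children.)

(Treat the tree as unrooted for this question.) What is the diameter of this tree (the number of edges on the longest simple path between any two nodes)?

6

Starting from l, a farthest node is k at distance 6.
One longest path: l-o-n-m-i-b-k.
So the diameter is 6.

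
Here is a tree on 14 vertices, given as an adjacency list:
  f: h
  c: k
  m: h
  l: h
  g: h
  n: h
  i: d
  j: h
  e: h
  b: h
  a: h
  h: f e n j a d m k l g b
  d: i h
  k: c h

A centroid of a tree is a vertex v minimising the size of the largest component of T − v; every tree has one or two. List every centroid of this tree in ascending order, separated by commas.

h

If h is removed the pieces have sizes 2, 2, 1, 1, 1, 1, 1, 1, 1, 1, 1, all ≤ ⌊14/2⌋ = 7.
No neighbour of h does as well, so h is the unique centroid.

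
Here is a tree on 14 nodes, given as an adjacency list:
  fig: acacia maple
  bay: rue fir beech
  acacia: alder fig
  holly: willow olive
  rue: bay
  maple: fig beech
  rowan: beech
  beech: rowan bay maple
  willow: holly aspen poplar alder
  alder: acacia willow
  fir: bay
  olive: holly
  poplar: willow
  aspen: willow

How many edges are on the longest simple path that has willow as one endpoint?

The node farthest from willow is rue (fir also at distance 7), via willow–alder–acacia–fig–maple–beech–bay–rue — 7 edges.

7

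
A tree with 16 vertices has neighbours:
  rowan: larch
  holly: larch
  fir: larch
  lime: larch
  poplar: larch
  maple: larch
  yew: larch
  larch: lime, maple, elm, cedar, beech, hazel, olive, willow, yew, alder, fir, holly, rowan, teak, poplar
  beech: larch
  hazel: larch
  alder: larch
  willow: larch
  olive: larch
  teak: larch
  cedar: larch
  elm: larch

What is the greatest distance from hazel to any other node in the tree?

2

Distances from hazel peak at 2, attained at poplar (lime, alder, beech, maple, fir, holly, willow, yew, cedar, olive, rowan, elm, teak also at distance 2).
hazel-larch-poplar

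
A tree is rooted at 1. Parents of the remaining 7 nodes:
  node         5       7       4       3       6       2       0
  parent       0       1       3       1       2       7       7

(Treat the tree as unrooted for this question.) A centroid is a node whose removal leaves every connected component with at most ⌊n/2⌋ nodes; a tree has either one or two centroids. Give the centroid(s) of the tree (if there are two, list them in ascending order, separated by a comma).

7

If 7 is removed the pieces have sizes 3, 2, 2, all ≤ ⌊8/2⌋ = 4.
No neighbour of 7 does as well, so 7 is the unique centroid.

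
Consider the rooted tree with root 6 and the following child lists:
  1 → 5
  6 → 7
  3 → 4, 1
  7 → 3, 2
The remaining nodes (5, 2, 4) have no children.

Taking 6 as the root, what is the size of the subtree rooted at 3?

3's subtree: {3, 1, 4, 5}, size 4.

4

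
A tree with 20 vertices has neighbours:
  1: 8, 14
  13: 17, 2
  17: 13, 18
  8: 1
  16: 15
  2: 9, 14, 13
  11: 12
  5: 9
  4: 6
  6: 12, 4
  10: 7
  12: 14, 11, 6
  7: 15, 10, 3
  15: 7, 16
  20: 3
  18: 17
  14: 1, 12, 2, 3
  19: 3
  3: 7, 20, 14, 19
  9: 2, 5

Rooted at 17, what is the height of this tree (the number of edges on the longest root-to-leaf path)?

7

16 sits deepest: 17 – 13 – 2 – 14 – 3 – 7 – 15 – 16 — 7 edges from the root.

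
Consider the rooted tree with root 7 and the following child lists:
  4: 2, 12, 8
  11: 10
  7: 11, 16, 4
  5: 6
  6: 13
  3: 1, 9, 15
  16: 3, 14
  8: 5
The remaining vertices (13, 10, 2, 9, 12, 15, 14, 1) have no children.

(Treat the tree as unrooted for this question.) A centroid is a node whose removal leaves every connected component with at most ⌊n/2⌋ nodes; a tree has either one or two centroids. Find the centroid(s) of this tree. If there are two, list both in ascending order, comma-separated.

7

If 7 is removed the pieces have sizes 7, 6, 2, all ≤ ⌊16/2⌋ = 8.
Every other node leaves some component of size > 8, so the centroid is unique.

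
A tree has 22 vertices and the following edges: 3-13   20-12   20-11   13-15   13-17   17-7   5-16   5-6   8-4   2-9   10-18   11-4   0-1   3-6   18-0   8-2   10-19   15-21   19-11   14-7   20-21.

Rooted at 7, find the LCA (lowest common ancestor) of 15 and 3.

Ancestors of 15 (toward the root): 15, 13, 17, 7.
Ancestors of 3: 3, 13, 17, 7.
The deepest node appearing in both lists is 13.

13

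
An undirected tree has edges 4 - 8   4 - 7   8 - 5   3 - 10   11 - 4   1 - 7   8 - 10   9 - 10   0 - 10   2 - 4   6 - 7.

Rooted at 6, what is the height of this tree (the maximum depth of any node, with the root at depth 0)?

5

The longest root-to-leaf path is 6 – 7 – 4 – 8 – 10 – 3 (5 edges).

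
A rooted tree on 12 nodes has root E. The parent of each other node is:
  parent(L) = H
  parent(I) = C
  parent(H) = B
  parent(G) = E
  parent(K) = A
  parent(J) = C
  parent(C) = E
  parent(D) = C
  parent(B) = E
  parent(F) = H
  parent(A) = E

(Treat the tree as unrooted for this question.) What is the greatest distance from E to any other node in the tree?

3

A farthest node from E is L (F also at distance 3).
The path E-B-H-L has 3 edges.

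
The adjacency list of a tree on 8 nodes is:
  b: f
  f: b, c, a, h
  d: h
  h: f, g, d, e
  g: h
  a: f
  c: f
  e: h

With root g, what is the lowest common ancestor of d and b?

h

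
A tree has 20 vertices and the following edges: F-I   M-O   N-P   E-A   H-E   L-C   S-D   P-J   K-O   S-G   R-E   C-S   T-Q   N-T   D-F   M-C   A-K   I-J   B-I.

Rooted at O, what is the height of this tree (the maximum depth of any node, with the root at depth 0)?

The longest root-to-leaf path is O–M–C–S–D–F–I–J–P–N–T–Q (11 edges).

11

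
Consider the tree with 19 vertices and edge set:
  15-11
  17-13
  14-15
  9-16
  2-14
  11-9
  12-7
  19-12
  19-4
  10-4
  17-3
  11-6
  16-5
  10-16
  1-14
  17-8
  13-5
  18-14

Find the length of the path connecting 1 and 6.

4

Walking from 1: 1 – 14 – 15 – 11 – 6. Length 4.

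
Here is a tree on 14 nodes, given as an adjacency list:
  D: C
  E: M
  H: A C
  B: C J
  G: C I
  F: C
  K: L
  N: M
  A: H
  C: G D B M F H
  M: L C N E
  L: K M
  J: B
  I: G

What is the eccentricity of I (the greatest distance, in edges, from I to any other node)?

5

The node farthest from I is K, via I–G–C–M–L–K — 5 edges.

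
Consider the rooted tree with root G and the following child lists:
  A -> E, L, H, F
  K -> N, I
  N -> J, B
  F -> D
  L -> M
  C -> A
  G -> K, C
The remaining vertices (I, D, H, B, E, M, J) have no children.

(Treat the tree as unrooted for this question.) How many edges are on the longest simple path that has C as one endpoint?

Distances from C peak at 4, attained at B (J also at distance 4).
C-G-K-N-B

4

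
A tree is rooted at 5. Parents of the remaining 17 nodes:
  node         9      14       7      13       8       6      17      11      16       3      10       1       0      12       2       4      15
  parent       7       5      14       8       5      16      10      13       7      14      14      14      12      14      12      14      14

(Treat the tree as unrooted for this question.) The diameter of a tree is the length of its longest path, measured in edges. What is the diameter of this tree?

Starting from 11, a farthest node is 6 at distance 7.
One longest path: 11 - 13 - 8 - 5 - 14 - 7 - 16 - 6.
So the diameter is 7.

7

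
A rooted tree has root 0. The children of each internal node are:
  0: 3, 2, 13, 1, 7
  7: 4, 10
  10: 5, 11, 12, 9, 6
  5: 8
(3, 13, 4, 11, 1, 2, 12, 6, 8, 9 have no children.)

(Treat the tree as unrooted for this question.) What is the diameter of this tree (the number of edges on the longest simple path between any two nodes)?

Starting from 2, a farthest node is 8 at distance 5.
One longest path: 2–0–7–10–5–8.
So the diameter is 5.

5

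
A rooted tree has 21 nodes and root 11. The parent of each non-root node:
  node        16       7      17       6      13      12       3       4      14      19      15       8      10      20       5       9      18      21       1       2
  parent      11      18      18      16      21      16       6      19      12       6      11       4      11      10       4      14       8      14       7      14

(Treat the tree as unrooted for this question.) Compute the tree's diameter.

A longest path is 1 – 7 – 18 – 8 – 4 – 19 – 6 – 16 – 12 – 14 – 21 – 13, with 11 edges.

11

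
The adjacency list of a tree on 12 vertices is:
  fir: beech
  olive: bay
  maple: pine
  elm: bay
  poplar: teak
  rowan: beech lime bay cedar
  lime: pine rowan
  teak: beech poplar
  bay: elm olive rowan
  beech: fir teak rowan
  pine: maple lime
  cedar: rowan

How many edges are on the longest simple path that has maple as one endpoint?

Distances from maple peak at 6, attained at poplar.
maple – pine – lime – rowan – beech – teak – poplar

6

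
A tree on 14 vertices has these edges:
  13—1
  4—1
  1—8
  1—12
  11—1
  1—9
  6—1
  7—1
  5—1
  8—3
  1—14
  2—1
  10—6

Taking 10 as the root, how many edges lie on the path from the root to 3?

4

Path from 10 to 3: 10 – 6 – 1 – 8 – 3, which has 4 edges.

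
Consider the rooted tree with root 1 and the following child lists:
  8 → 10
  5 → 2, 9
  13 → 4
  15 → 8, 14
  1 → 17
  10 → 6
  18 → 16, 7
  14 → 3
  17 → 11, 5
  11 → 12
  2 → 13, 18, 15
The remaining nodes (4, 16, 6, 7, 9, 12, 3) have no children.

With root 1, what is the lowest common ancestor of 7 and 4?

2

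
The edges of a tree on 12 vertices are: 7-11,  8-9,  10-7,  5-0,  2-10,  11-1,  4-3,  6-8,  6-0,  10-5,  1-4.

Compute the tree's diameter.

Starting from 9, a farthest node is 3 at distance 10.
One longest path: 9–8–6–0–5–10–7–11–1–4–3.
So the diameter is 10.

10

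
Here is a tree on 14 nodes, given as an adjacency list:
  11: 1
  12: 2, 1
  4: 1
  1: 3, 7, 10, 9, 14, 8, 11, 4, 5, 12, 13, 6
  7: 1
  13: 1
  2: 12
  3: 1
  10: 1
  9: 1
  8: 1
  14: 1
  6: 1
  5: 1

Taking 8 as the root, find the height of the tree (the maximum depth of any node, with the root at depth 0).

A deepest node is 2, reached by 8 → 1 → 12 → 2.
That path has 3 edges, so the height is 3.

3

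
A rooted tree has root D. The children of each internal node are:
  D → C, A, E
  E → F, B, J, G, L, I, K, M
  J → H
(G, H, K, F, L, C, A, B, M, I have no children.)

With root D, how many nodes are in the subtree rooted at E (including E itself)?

The subtree rooted at E contains: E, G, I, M, K, L, F, J, B, H — 10 nodes.

10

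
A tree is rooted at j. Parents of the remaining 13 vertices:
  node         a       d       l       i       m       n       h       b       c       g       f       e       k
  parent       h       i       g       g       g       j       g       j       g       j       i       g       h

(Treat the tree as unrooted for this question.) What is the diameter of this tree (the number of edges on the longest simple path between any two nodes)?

A longest path is a – h – g – j – n, with 4 edges.

4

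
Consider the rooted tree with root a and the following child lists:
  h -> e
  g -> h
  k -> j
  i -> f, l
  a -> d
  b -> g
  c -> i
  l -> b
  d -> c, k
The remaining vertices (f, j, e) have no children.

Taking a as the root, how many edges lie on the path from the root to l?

4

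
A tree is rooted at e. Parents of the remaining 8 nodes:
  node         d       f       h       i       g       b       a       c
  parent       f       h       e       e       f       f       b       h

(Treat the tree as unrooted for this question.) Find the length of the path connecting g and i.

4

The path is g – f – h – e – i, which has 4 edges.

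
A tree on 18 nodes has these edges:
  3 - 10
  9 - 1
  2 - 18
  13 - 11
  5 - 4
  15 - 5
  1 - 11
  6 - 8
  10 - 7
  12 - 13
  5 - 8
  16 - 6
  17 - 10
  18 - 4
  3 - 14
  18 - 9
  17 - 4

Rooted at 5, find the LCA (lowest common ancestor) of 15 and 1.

5

Path 15→root: 15 5; path 1→root: 1 9 18 4 5.
First common node: 5.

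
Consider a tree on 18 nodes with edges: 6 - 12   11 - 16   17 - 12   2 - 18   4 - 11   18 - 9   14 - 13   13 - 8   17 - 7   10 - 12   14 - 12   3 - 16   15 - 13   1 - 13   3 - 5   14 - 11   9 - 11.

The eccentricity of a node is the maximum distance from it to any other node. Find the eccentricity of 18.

Distances from 18 peak at 6, attained at 7.
18-9-11-14-12-17-7

6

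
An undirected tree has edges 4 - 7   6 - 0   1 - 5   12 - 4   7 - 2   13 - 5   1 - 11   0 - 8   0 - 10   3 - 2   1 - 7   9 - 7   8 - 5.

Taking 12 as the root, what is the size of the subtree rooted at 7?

12

The subtree rooted at 7 contains: 7, 1, 2, 9, 5, 11, 3, 8, 13, 0, 6, 10 — 12 nodes.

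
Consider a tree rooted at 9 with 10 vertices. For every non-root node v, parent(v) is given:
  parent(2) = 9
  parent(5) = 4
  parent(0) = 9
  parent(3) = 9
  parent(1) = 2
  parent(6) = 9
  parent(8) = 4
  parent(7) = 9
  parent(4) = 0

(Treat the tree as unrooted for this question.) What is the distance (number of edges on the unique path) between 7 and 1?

3

Walking from 7: 7 - 9 - 2 - 1. Length 3.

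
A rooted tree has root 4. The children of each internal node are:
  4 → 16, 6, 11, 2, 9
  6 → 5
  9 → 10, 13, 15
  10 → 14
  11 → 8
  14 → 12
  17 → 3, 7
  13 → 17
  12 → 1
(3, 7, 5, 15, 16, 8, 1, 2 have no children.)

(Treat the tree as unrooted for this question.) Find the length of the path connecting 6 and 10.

3

6–4–9–10: 3 edges.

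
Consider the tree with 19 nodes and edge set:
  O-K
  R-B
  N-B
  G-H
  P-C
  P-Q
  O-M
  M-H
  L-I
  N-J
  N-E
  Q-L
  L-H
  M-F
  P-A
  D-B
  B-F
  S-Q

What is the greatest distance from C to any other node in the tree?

The node farthest from C is J (E also at distance 9), via C–P–Q–L–H–M–F–B–N–J — 9 edges.

9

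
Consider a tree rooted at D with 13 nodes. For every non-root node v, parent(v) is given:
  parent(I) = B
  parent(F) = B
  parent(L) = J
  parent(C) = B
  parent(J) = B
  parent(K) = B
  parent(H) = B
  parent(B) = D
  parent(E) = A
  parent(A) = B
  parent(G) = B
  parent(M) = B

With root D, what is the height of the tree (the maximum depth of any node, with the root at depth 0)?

3

The longest root-to-leaf path is D – B – A – E (3 edges).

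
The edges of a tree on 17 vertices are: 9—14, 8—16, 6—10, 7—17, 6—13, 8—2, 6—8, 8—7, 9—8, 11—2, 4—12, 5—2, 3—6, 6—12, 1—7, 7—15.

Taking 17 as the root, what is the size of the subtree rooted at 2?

3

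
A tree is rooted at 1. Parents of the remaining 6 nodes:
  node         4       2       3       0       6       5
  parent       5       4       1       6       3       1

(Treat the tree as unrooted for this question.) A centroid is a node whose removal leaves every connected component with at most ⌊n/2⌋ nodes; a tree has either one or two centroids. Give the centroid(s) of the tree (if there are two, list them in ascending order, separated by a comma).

1

Delete 1: the remaining components have sizes 3, 3. Max 3 ≤ 3, so 1 is a centroid.
No neighbour of 1 does as well, so 1 is the unique centroid.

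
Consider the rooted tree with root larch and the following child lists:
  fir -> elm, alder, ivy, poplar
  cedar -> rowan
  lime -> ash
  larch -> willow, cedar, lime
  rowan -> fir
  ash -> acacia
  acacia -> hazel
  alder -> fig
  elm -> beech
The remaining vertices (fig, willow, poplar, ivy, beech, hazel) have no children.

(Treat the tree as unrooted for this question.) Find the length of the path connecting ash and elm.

6

ash–lime–larch–cedar–rowan–fir–elm: 6 edges.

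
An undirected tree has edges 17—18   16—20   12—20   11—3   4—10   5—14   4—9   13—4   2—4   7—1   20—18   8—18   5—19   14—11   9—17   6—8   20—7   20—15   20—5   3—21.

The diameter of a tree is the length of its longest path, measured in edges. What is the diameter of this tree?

BFS from 21 reaches 10 last, at distance 10; BFS from 10 confirms no node is farther.
Path: 21 – 3 – 11 – 14 – 5 – 20 – 18 – 17 – 9 – 4 – 10.

10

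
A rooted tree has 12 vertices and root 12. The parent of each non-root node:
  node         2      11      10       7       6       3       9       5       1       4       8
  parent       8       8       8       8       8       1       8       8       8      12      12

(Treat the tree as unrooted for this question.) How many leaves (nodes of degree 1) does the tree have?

9

Exactly 9 nodes have a single neighbour: 2, 3, 4, 5, 6, 7, 9, 10, 11.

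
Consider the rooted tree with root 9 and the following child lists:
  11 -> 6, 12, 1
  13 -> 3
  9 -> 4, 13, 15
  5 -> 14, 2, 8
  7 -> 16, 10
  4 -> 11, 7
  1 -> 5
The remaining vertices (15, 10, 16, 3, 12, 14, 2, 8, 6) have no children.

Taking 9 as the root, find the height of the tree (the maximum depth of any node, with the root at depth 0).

5

A deepest node is 2, reached by 9–4–11–1–5–2.
That path has 5 edges, so the height is 5.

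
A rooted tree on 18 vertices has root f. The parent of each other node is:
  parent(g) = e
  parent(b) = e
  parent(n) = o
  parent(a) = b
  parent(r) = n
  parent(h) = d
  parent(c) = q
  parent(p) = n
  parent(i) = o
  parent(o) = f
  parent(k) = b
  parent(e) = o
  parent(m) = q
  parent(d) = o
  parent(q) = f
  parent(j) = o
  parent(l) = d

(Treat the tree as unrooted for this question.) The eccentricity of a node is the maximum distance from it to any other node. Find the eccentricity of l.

The node farthest from l is c (m, a, k also at distance 5), via l–d–o–f–q–c — 5 edges.

5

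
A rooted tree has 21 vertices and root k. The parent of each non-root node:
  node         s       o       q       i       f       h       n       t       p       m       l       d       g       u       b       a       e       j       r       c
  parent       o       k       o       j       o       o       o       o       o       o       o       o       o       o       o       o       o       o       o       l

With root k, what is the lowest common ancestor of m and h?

Ancestors of m (toward the root): m, o, k.
Ancestors of h: h, o, k.
The deepest node appearing in both lists is o.

o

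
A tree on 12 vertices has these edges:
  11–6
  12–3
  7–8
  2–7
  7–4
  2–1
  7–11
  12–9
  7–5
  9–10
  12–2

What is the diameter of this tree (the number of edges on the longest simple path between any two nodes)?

6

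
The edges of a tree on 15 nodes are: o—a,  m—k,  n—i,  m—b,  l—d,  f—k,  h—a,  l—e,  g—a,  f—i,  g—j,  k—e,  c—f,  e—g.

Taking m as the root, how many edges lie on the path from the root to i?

3

m – k – f – i — 3 edges.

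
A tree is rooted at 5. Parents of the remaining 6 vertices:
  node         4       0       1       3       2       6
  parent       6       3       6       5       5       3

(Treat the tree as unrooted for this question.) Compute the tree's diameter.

A longest path is 4 – 6 – 3 – 5 – 2, with 4 edges.

4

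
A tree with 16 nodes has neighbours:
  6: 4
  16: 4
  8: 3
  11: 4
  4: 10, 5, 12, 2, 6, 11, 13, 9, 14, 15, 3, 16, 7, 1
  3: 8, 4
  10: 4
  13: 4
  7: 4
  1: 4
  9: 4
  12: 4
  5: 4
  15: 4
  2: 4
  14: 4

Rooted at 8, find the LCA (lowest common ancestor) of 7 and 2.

4

Ancestors of 7 (toward the root): 7, 4, 3, 8.
Ancestors of 2: 2, 4, 3, 8.
The deepest node appearing in both lists is 4.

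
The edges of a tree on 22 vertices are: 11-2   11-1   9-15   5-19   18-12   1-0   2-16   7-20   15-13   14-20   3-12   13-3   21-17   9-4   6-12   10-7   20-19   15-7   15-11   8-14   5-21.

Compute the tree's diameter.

10

Starting from 6, a farthest node is 17 at distance 10.
One longest path: 6–12–3–13–15–7–20–19–5–21–17.
So the diameter is 10.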